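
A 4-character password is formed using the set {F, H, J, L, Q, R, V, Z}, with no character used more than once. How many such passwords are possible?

1680

With no repetition, fill the 4 characters in order: 8 choices, then 7, down to 5.
8 × 7 × 6 × 5 = 1680.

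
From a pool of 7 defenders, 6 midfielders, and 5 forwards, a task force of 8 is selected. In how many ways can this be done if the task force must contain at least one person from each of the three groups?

41811

Total 8-person selections from all 18: C(18,8) = 43758.
Subtract selections that omit an entire group: no defenders → C(11,8) = 165; no midfielders → C(12,8) = 495; no forwards → C(13,8) = 1287.
Add back selections omitting two groups (i.e. drawn from a single group): C(7,8) + C(6,8) + C(5,8) = 0.
By inclusion–exclusion: 43758 − 1947 + 0 = 41811.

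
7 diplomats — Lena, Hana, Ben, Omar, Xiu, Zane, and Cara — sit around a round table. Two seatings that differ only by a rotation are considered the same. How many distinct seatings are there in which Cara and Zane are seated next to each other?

Treat {Cara, Zane} as one unit (2 internal orders) and seat the resulting 6 units around the table: (5)! circular arrangements.
So 2 × (5)! = 2 × 120 = 240.

240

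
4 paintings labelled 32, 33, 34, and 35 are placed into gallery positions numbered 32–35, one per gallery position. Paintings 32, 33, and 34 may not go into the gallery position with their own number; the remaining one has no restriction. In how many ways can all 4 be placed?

11

Let Aᵢ (for i ∈ {32, 33, 34}) be the placements that put painting i in its forbidden gallery position. Any j of these fix j positions, leaving (4−j)! ways to fill the rest, and there are C(3,j) ways to pick which j.
By inclusion–exclusion, the number of valid placements is Σ_{j=0}^{3} (−1)^j C(3,j)·(4−j)!.
Computing: 24 − 18 + 6 − 1 = 11.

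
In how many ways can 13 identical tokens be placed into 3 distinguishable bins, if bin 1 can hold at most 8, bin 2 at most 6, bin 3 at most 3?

Ignoring the caps, the number of non-negative solutions to x_1+…+x_3 = 13 is C(15,2) = 105.
Subtract solutions that violate a single cap (substitute x_i' = x_i − (cap_i+1)): x_1 ≥ 9 gives C(6,2) = 15; x_2 ≥ 7 gives C(8,2) = 28; x_3 ≥ 4 gives C(11,2) = 55. Together 98.
Add back pairs where two caps are both exceeded: 0 + 1 + 6 = 7.
By inclusion–exclusion the count is 105 − 98 + 7 = 14.

14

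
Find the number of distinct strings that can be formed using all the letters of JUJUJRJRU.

The 9 letters of JUJUJRJRU have repeats: J appearing 4 times, R appearing twice, and U appearing 3 times.
Dividing 9! = 362880 by 4!·3!·2! = 288 for the repeated letters gives 1260.

1260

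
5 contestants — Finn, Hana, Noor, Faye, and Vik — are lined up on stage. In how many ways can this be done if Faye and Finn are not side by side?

72

Of the 5! = 120 arrangements, those with Faye and Finn adjacent number 2 × 4! = 48 (treat the pair as a block with 2 internal orders).
Complementary counting: 120 − 48 = 72.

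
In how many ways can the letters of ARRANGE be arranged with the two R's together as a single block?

360

Treat the 2 copies of R as a single block. The multiset to arrange is then {RR, A, A, E, G, N}, 6 items in all.
That gives (6)!/(2!) = 360 arrangements.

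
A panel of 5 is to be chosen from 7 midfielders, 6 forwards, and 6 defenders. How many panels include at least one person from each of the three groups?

With no constraint there are C(19,5) = 11628 possible selections.
Selections missing a whole group: no midfielders → C(12,5) = 792; no forwards → C(13,5) = 1287; no defenders → C(13,5) = 1287.
Add back selections omitting two groups (i.e. drawn from a single group): C(7,5) + C(6,5) + C(6,5) = 33.
By inclusion–exclusion: 11628 − 3366 + 33 = 8295.

8295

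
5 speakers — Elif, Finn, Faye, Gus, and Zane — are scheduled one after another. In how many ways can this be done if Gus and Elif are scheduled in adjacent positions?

48

Glue Gus and Elif into one block (2 internal orders), leaving 4 units to arrange in a row.
So the count is 2·(4)! = 48.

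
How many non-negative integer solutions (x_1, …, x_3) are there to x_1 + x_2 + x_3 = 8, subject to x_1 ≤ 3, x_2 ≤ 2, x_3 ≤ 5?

Without the upper bounds there are C(10,2) = 45 ways to split 8 among 3 variables.
Subtract solutions that violate a single cap (substitute x_i' = x_i − (cap_i+1)): x_1 ≥ 4 gives C(6,2) = 15; x_2 ≥ 3 gives C(7,2) = 21; x_3 ≥ 6 gives C(4,2) = 6. Together 42.
Add back pairs where two caps are both exceeded: 3 + 0 + 0 = 3.
By inclusion–exclusion the count is 45 − 42 + 3 = 6.

6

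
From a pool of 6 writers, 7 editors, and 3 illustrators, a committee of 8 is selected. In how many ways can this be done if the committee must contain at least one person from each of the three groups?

Total 8-person selections from all 16: C(16,8) = 12870.
Selections missing a whole group: no writers → C(10,8) = 45; no editors → C(9,8) = 9; no illustrators → C(13,8) = 1287.
Add back selections omitting two groups (i.e. drawn from a single group): C(6,8) + C(7,8) + C(3,8) = 0.
By inclusion–exclusion: 12870 − 1341 + 0 = 11529.

11529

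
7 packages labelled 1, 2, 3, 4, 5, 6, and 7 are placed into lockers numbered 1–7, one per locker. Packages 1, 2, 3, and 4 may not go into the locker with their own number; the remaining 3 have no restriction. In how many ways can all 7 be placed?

Let Aᵢ (for 1 ≤ i ≤ 4) be the placements that put package i in its forbidden locker. Any j of these fix j positions, leaving (7−j)! ways to fill the rest, and there are C(4,j) ways to pick which j.
By inclusion–exclusion, the number of valid placements is Σ_{j=0}^{4} (−1)^j C(4,j)·(7−j)!.
Computing: 5040 − 2880 + 720 − 96 + 6 = 2790.

2790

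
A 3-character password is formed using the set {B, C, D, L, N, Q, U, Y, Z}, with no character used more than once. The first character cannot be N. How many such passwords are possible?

448

The first character has 9−1 = 8 choices (anything except N).
The remaining 2 characters are filled from the other 8 symbols without repetition: 8 × 7 = 56.
Total: 8 × 56 = 448.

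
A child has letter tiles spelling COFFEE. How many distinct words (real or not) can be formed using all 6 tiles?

180

The 6 letters of COFFEE have repeats: E appearing twice and F appearing twice.
So there are 6! / (2!·2!) = 180 distinguishable arrangements.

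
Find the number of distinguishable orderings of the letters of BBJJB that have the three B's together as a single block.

Treat the 3 copies of B as a single block. The multiset to arrange is then {BBB, J, J}, 3 items in all.
That gives (3)!/(2!) = 3 arrangements.

3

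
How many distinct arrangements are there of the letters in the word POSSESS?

210

Letter multiplicities in POSSESS: E×1, O×1, P×1, S×4.
So there are 7! / (4!) = 210 distinguishable arrangements.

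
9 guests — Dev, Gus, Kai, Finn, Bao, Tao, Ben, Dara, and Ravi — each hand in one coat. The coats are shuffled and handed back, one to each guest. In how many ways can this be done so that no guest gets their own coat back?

Count assignments avoiding every fixed point. For any j of the 9 guests fixed to their own coat, the other 9−j can be arranged in (9−j)! ways.
By inclusion–exclusion this is Σ_{j=0}^{9} (−1)^j C(9,j)·(9−j)!.
Computing: 362880 − 362880 + 181440 − 60480 + 15120 − 3024 + 504 − 72 + 9 − 1 = 133496.

133496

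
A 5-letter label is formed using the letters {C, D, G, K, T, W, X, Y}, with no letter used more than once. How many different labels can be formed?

With no repetition, fill the 5 letters in order: 8 choices, then 7, down to 4.
That product is 8 × 7 × 6 × 5 × 4 = 6720.

6720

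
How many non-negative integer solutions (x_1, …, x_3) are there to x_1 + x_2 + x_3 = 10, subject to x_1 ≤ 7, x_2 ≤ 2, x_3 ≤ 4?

Ignoring the caps, the number of non-negative solutions to x_1+…+x_3 = 10 is C(12,2) = 66.
Subtract solutions that violate a single cap (substitute x_i' = x_i − (cap_i+1)): x_1 ≥ 8 gives C(4,2) = 6; x_2 ≥ 3 gives C(9,2) = 36; x_3 ≥ 5 gives C(7,2) = 21. Together 63.
Add back pairs where two caps are both exceeded: 0 + 0 + 6 = 6.
By inclusion–exclusion the count is 66 − 63 + 6 = 9.

9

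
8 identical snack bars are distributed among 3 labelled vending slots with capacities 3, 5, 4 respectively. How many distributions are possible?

By stars and bars, unrestricted non-negative solutions to x_1+…+x_3 = 8 number C(8+2,2) = 45.
Subtract solutions that violate a single cap (substitute x_i' = x_i − (cap_i+1)): x_1 ≥ 4 gives C(6,2) = 15; x_2 ≥ 6 gives C(4,2) = 6; x_3 ≥ 5 gives C(5,2) = 10. Together 31.
No two caps can be exceeded simultaneously, so the pair terms are all 0.
By inclusion–exclusion the count is 45 − 31 + 0 = 14.

14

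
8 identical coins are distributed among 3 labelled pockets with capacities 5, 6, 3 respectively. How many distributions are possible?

21

Ignoring the caps, the number of non-negative solutions to x_1+…+x_3 = 8 is C(10,2) = 45.
Subtract solutions that violate a single cap (substitute x_i' = x_i − (cap_i+1)): x_1 ≥ 6 gives C(4,2) = 6; x_2 ≥ 7 gives C(3,2) = 3; x_3 ≥ 4 gives C(6,2) = 15. Together 24.
No two caps can be exceeded simultaneously, so the pair terms are all 0.
By inclusion–exclusion the count is 45 − 24 + 0 = 21.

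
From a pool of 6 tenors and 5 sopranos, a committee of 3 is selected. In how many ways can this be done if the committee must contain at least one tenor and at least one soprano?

135

With no constraint there are C(11,3) = 165 possible selections.
Subtract selections that omit an entire group: no tenors → C(5,3) = 10; no sopranos → C(6,3) = 20.
Both groups omitted at once is impossible, so 165 − 30 = 135.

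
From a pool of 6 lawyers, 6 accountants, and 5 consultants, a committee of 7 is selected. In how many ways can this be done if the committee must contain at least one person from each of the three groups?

With no constraint there are C(17,7) = 19448 possible selections.
Selections missing a whole group: no lawyers → C(11,7) = 330; no accountants → C(11,7) = 330; no consultants → C(12,7) = 792.
Add back selections omitting two groups (i.e. drawn from a single group): C(6,7) + C(6,7) + C(5,7) = 0.
By inclusion–exclusion: 19448 − 1452 + 0 = 17996.

17996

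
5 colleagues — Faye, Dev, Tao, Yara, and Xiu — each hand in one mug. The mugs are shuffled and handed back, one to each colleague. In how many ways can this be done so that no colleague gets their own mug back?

44

Count assignments avoiding every fixed point. For any j of the 5 colleagues fixed to their own mug, the other 5−j can be arranged in (5−j)! ways.
By inclusion–exclusion this is Σ_{j=0}^{5} (−1)^j C(5,j)·(5−j)!.
Computing: 120 − 120 + 60 − 20 + 5 − 1 = 44.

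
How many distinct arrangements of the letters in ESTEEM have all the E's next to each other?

Treat the 3 copies of E as a single block. The multiset to arrange is then {EEE, M, S, T}, 4 items in all.
All 4 items are distinct, so there are (4)! = 24 arrangements.

24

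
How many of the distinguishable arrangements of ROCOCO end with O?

30

With the last slot taken by O, it remains to arrange the other 5 letters (RCOCO).
Those 5 letters have C appearing twice and O appearing twice, giving (5)!/(2!·2!) = 30.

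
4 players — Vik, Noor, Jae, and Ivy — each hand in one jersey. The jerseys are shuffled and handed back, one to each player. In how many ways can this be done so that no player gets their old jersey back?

9

Count assignments avoiding every fixed point. For any j of the 4 players fixed to their old jersey, the other 4−j can be arranged in (4−j)! ways.
By inclusion–exclusion this is Σ_{j=0}^{4} (−1)^j C(4,j)·(4−j)!.
Computing: 24 − 24 + 12 − 4 + 1 = 9.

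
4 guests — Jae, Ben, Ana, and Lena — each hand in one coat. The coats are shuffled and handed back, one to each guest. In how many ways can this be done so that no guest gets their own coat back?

9

This is the derangement count D_4: permutations of 4 items with no fixed point.
By inclusion–exclusion this is Σ_{j=0}^{4} (−1)^j C(4,j)·(4−j)!.
Computing: 24 − 24 + 12 − 4 + 1 = 9.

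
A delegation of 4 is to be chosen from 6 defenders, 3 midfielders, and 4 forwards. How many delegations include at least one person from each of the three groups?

360

Unrestricted: C(13,4) = 715 ways to pick any 4 of the 13.
Selections missing a whole group: no defenders → C(7,4) = 35; no midfielders → C(10,4) = 210; no forwards → C(9,4) = 126.
Add back selections omitting two groups (i.e. drawn from a single group): C(6,4) + C(3,4) + C(4,4) = 16.
By inclusion–exclusion: 715 − 371 + 16 = 360.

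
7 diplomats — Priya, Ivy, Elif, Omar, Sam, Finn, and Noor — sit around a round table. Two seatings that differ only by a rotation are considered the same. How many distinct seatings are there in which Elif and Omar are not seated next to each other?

480

All circular seatings of 7 people number (6)! = 720.
Those with Elif next to Omar: fuse the pair into one unit and seat 6 units around a circle — 2·(5)! = 240.
Subtracting, 720 − 240 = 480.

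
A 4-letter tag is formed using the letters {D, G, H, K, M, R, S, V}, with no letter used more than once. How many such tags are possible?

1680

With no repetition, fill the 4 letters in order: 8 choices, then 7, down to 5.
8 × 7 × 6 × 5 = 1680.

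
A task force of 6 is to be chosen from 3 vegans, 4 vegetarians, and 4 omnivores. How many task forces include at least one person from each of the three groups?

Unrestricted: C(11,6) = 462 ways to pick any 6 of the 11.
Subtract selections that omit an entire group: no vegans → C(8,6) = 28; no vegetarians → C(7,6) = 7; no omnivores → C(7,6) = 7.
Add back selections omitting two groups (i.e. drawn from a single group): C(3,6) + C(4,6) + C(4,6) = 0.
By inclusion–exclusion: 462 − 42 + 0 = 420.

420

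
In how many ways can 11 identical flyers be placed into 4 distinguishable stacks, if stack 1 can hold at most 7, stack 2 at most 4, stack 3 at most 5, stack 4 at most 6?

170

Without the upper bounds there are C(14,3) = 364 ways to split 11 among 4 stacks.
Subtract solutions that violate a single cap (substitute x_i' = x_i − (cap_i+1)): x_1 ≥ 8 gives C(6,3) = 20; x_2 ≥ 5 gives C(9,3) = 84; x_3 ≥ 6 gives C(8,3) = 56; x_4 ≥ 7 gives C(7,3) = 35. Together 195.
Add back pairs where two caps are both exceeded: 0 + 0 + 0 + 1 + 0 + 0 = 1.
By inclusion–exclusion the count is 364 − 195 + 1 = 170.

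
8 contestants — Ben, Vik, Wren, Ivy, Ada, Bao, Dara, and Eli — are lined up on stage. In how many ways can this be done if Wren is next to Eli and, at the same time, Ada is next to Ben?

Treat {Wren,Eli} as one block (2 orders) and {Ada,Ben} as another (2 orders).
That leaves 6 units to arrange: 2 × 2 × 6! = 4 × 720 = 2880.

2880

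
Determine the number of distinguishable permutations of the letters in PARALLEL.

3360

Letter multiplicities in PARALLEL: A×2, E×1, L×3, P×1, R×1.
Dividing 8! = 40320 by 3!·2! = 12 for the repeated letters gives 3360.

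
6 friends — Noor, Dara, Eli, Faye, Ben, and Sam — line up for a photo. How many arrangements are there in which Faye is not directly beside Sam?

480

There are 6! = 720 arrangements in all. If Faye and Sam are adjacent, merging them into one block gives 2·(5)! = 240 arrangements.
So 720 − 240 = 480 arrangements keep them apart.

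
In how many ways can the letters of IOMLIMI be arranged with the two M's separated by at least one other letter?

300

There are 7!/(3!·2!) = 420 arrangements of IOMLIMI in total.
If the two M's are adjacent, glue them into one block, leaving 6 items to arrange: (6)!/(3!) = 120 ways.
Subtracting, 420 − 120 = 300 arrangements keep the M's apart.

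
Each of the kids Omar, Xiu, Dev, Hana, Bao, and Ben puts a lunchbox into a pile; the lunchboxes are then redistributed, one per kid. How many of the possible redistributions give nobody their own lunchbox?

265

Let Aᵢ be the assignments in which kid i gets their own lunchbox. We want the size of the complement of A₁∪…∪A_6.
By inclusion–exclusion this is Σ_{j=0}^{6} (−1)^j C(6,j)·(6−j)!.
Computing: 720 − 720 + 360 − 120 + 30 − 6 + 1 = 265.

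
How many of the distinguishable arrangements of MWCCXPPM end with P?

1260

Fix P in the last position and arrange the remaining 7 letters.
Those 7 letters have C appearing twice and M appearing twice, giving (7)!/(2!·2!) = 1260.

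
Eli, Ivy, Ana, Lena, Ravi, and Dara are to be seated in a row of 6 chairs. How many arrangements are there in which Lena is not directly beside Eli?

480

Of the 6! = 720 arrangements, those with Lena and Eli adjacent number 2 × 5! = 240 (treat the pair as a block with 2 internal orders).
Complementary counting: 720 − 240 = 480.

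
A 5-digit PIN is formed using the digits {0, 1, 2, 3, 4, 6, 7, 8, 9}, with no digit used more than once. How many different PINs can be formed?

15120

With no repetition, fill the 5 digits in order: 9 choices, then 8, down to 5.
9 × 8 × 7 × 6 × 5 = 15120.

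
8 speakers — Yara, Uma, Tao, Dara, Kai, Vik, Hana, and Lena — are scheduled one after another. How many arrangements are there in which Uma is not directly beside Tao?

30240

Of the 8! = 40320 arrangements, those with Uma and Tao adjacent number 2 × 7! = 10080 (treat the pair as a block with 2 internal orders).
So 40320 − 10080 = 30240 arrangements keep them apart.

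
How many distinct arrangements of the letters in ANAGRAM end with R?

120

Fix R in the last position and arrange the remaining 6 letters.
Those 6 letters have A appearing 3 times, giving (6)!/(3!) = 120.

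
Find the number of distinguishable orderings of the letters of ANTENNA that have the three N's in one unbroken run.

60

Treat the 3 copies of N as a single block. The multiset to arrange is then {NNN, A, A, E, T}, 5 items in all.
That gives (5)!/(2!) = 60 arrangements.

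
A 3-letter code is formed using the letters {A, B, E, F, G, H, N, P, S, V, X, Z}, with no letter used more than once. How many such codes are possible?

1320

This is a permutation of 3 out of 12: P(12,3) = 12!/9!.
That product is 12 × 11 × 10 = 1320.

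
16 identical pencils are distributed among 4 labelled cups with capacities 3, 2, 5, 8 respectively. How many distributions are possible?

10

Ignoring the caps, the number of non-negative solutions to x_1+…+x_4 = 16 is C(19,3) = 969.
Subtract solutions that violate a single cap (substitute x_i' = x_i − (cap_i+1)): x_1 ≥ 4 gives C(15,3) = 455; x_2 ≥ 3 gives C(16,3) = 560; x_3 ≥ 6 gives C(13,3) = 286; x_4 ≥ 9 gives C(10,3) = 120. Together 1421.
Add back pairs where two caps are both exceeded: 220 + 84 + 20 + 120 + 35 + 4 = 483.
Subtract triples: 20 + 1 + 0 + 0 = 21.
By inclusion–exclusion the count is 969 − 1421 + 483 − 21 = 10.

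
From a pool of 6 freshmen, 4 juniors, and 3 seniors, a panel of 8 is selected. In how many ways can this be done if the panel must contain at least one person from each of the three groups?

1233

Unrestricted: C(13,8) = 1287 ways to pick any 8 of the 13.
Selections missing a whole group: no freshmen → C(7,8) = 0; no juniors → C(9,8) = 9; no seniors → C(10,8) = 45.
Add back selections omitting two groups (i.e. drawn from a single group): C(6,8) + C(4,8) + C(3,8) = 0.
By inclusion–exclusion: 1287 − 54 + 0 = 1233.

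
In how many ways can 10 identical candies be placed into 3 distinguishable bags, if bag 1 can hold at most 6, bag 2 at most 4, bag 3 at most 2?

By stars and bars, unrestricted non-negative solutions to x_1+…+x_3 = 10 number C(10+2,2) = 66.
Subtract solutions that violate a single cap (substitute x_i' = x_i − (cap_i+1)): x_1 ≥ 7 gives C(5,2) = 10; x_2 ≥ 5 gives C(7,2) = 21; x_3 ≥ 3 gives C(9,2) = 36. Together 67.
Add back pairs where two caps are both exceeded: 0 + 1 + 6 = 7.
By inclusion–exclusion the count is 66 − 67 + 7 = 6.

6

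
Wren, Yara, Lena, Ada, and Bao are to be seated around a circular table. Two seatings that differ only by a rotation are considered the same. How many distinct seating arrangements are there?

24

Fix one person's seat to break rotational symmetry; the remaining 4 people can be arranged in (4)! = 24 ways.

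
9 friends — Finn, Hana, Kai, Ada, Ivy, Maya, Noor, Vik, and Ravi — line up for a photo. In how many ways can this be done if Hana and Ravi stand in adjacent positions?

80640

Glue Hana and Ravi into one block (2 internal orders), leaving 8 units to arrange in a row.
That gives 2 × 8! = 2 × 40320 = 80640.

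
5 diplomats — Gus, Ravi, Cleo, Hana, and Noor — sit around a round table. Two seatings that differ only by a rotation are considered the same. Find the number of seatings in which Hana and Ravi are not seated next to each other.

12

All circular seatings of 5 people number (4)! = 24.
Seatings with Hana beside Ravi: treat them as a block with 2 internal orders, giving 2 × (3)! = 12.
Subtracting, 24 − 12 = 12.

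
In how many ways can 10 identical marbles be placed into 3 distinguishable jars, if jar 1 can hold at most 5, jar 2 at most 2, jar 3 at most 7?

By stars and bars, unrestricted non-negative solutions to x_1+…+x_3 = 10 number C(10+2,2) = 66.
Subtract solutions that violate a single cap (substitute x_i' = x_i − (cap_i+1)): x_1 ≥ 6 gives C(6,2) = 15; x_2 ≥ 3 gives C(9,2) = 36; x_3 ≥ 8 gives C(4,2) = 6. Together 57.
Add back pairs where two caps are both exceeded: 3 + 0 + 0 = 3.
By inclusion–exclusion the count is 66 − 57 + 3 = 12.

12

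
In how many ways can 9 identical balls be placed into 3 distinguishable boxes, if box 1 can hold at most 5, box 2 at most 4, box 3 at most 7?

Without the upper bounds there are C(11,2) = 55 ways to split 9 among 3 boxes.
Subtract solutions that violate a single cap (substitute x_i' = x_i − (cap_i+1)): x_1 ≥ 6 gives C(5,2) = 10; x_2 ≥ 5 gives C(6,2) = 15; x_3 ≥ 8 gives C(3,2) = 3. Together 28.
No two caps can be exceeded simultaneously, so the pair terms are all 0.
By inclusion–exclusion the count is 55 − 28 + 0 = 27.

27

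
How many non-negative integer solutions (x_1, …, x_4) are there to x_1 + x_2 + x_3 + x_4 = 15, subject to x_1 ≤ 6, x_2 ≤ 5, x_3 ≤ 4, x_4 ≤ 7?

105

Ignoring the caps, the number of non-negative solutions to x_1+…+x_4 = 15 is C(18,3) = 816.
Subtract solutions that violate a single cap (substitute x_i' = x_i − (cap_i+1)): x_1 ≥ 7 gives C(11,3) = 165; x_2 ≥ 6 gives C(12,3) = 220; x_3 ≥ 5 gives C(13,3) = 286; x_4 ≥ 8 gives C(10,3) = 120. Together 791.
Add back pairs where two caps are both exceeded: 10 + 20 + 1 + 35 + 4 + 10 = 80.
By inclusion–exclusion the count is 816 − 791 + 80 = 105.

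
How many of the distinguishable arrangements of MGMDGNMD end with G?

420

With the last slot taken by G, it remains to arrange the other 7 letters (MMDGNMD).
Those 7 letters have D appearing twice and M appearing 3 times, giving (7)!/(3!·2!) = 420.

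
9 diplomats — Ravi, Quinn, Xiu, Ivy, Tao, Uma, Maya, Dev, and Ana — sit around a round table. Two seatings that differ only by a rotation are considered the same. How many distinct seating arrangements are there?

Fix one person's seat to break rotational symmetry; the remaining 8 people can be arranged in (8)! = 40320 ways.

40320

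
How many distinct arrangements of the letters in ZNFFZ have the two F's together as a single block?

Treat the 2 copies of F as a single block. The multiset to arrange is then {FF, N, Z, Z}, 4 items in all.
That gives (4)!/(2!) = 12 arrangements.

12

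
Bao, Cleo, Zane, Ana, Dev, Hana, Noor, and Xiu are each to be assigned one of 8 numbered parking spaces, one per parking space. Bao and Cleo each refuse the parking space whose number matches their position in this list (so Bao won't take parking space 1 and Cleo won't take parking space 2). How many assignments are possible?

30960

Let Aᵢ (for i ∈ {1, 2}) be the placements that put person i in their forbidden parking space. Any j of these fix j positions, leaving (8−j)! ways to fill the rest, and there are C(2,j) ways to pick which j.
By inclusion–exclusion, the number of valid placements is Σ_{j=0}^{2} (−1)^j C(2,j)·(8−j)!.
Computing: 40320 − 10080 + 720 = 30960.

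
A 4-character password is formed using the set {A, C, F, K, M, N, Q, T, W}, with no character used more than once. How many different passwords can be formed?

3024

Choose and order 4 of the 9 symbols: the first character has 9 options, the next 8, then 7, 6.
That product is 9 × 8 × 7 × 6 = 3024.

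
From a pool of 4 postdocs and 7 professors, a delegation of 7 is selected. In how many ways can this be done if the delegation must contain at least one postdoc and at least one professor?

Unrestricted: C(11,7) = 330 ways to pick any 7 of the 11.
Subtract selections that omit an entire group: no postdocs → C(7,7) = 1; no professors → C(4,7) = 0.
Both groups omitted at once is impossible, so 330 − 1 = 329.

329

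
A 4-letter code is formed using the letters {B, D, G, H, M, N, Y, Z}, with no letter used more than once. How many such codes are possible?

Choose and order 4 of the 8 symbols: the first letter has 8 options, the next 7, then 6, 5.
8 × 7 × 6 × 5 = 1680.

1680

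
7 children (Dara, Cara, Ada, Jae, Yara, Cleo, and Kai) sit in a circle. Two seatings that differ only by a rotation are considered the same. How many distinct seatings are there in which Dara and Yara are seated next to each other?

Treat {Dara, Yara} as one unit (2 internal orders) and seat the resulting 6 units around the table: (5)! circular arrangements.
So 2 × (5)! = 2 × 120 = 240.

240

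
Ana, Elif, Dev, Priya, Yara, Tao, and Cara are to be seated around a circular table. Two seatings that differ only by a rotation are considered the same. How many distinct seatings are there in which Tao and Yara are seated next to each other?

240

Glue Tao and Yara into a block (2 internal orders). Seating 6 units around a circle gives (5)! arrangements.
So 2 × (5)! = 2 × 120 = 240.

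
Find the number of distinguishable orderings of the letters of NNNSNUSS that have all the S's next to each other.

30

Treat the 3 copies of S as a single block. The multiset to arrange is then {SSS, N, N, N, N, U}, 6 items in all.
That gives (6)!/(4!) = 30 arrangements.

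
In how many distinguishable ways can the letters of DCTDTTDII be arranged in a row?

DCTDTTDII has 9 letters with D appearing 3 times, I appearing twice, and T appearing 3 times.
So there are 9! / (3!·3!·2!) = 5040 distinguishable arrangements.

5040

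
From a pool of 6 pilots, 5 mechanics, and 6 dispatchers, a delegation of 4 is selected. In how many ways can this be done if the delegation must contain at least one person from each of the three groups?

Unrestricted: C(17,4) = 2380 ways to pick any 4 of the 17.
Subtract selections that omit an entire group: no pilots → C(11,4) = 330; no mechanics → C(12,4) = 495; no dispatchers → C(11,4) = 330.
Add back selections omitting two groups (i.e. drawn from a single group): C(6,4) + C(5,4) + C(6,4) = 35.
By inclusion–exclusion: 2380 − 1155 + 35 = 1260.

1260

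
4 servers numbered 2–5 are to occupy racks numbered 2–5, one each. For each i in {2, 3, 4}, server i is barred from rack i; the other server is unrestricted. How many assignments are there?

11

Let Aᵢ (for i ∈ {2, 3, 4}) be the placements that put server i in its forbidden rack. Any j of these fix j positions, leaving (4−j)! ways to fill the rest, and there are C(3,j) ways to pick which j.
By inclusion–exclusion, the number of valid placements is Σ_{j=0}^{3} (−1)^j C(3,j)·(4−j)!.
Computing: 24 − 18 + 6 − 1 = 11.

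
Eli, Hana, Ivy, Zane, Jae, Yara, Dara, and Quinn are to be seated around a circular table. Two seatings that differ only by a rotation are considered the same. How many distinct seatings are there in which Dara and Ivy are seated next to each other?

1440

Treat {Dara, Ivy} as one unit (2 internal orders) and seat the resulting 7 units around the table: (6)! circular arrangements.
So 2 × (6)! = 2 × 720 = 1440.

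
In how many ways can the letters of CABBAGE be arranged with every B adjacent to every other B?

360

Treat the 2 copies of B as a single block. The multiset to arrange is then {BB, A, A, C, E, G}, 6 items in all.
That gives (6)!/(2!) = 360 arrangements.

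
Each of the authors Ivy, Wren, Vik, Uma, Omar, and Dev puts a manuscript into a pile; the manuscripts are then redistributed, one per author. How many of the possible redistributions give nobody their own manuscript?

265

Let Aᵢ be the assignments in which author i gets their own manuscript. We want the size of the complement of A₁∪…∪A_6.
By inclusion–exclusion this is Σ_{j=0}^{6} (−1)^j C(6,j)·(6−j)!.
Computing: 720 − 720 + 360 − 120 + 30 − 6 + 1 = 265.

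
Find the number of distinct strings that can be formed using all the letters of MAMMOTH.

840

Letter multiplicities in MAMMOTH: A×1, H×1, M×3, O×1, T×1.
Dividing 7! = 5040 by 3! = 6 for the repeated letters gives 840.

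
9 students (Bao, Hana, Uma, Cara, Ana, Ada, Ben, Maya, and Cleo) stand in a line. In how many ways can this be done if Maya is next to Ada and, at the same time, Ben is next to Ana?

Treat {Maya,Ada} as one block (2 orders) and {Ben,Ana} as another (2 orders).
That leaves 7 units to arrange: 2 × 2 × 7! = 4 × 5040 = 20160.

20160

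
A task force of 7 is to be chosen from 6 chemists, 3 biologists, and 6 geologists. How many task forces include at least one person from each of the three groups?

5571

With no constraint there are C(15,7) = 6435 possible selections.
Selections missing a whole group: no chemists → C(9,7) = 36; no biologists → C(12,7) = 792; no geologists → C(9,7) = 36.
Add back selections omitting two groups (i.e. drawn from a single group): C(6,7) + C(3,7) + C(6,7) = 0.
By inclusion–exclusion: 6435 − 864 + 0 = 5571.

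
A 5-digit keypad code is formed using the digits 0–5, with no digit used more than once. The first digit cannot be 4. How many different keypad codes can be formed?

The first digit has 6−1 = 5 choices (anything except 4).
The remaining 4 digits are filled from the other 5 symbols without repetition: 5 × 4 × 3 × 2 = 120.
Total: 5 × 120 = 600.

600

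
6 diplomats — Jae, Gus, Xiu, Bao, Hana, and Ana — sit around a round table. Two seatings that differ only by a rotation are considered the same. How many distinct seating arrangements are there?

Around a circle, 6 distinct people have 6!/6 = (5)! = 120 rotationally distinct seatings.

120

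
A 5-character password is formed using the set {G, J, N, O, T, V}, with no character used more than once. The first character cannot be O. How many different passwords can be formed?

600

The first character has 6−1 = 5 choices (anything except O).
The remaining 4 characters are filled from the other 5 symbols without repetition: 5 × 4 × 3 × 2 = 120.
Total: 5 × 120 = 600.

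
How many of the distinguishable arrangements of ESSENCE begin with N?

60

With the first slot taken by N, it remains to arrange the other 6 letters (ESSECE).
Those 6 letters have E appearing 3 times and S appearing twice, giving (6)!/(3!·2!) = 60.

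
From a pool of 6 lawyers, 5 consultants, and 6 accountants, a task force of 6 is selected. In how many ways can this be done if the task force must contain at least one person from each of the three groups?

Total 6-person selections from all 17: C(17,6) = 12376.
Selections missing a whole group: no lawyers → C(11,6) = 462; no consultants → C(12,6) = 924; no accountants → C(11,6) = 462.
Add back selections omitting two groups (i.e. drawn from a single group): C(6,6) + C(5,6) + C(6,6) = 2.
By inclusion–exclusion: 12376 − 1848 + 2 = 10530.

10530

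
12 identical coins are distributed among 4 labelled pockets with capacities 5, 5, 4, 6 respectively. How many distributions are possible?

Ignoring the caps, the number of non-negative solutions to x_1+…+x_4 = 12 is C(15,3) = 455.
Subtract solutions that violate a single cap (substitute x_i' = x_i − (cap_i+1)): x_1 ≥ 6 gives C(9,3) = 84; x_2 ≥ 6 gives C(9,3) = 84; x_3 ≥ 5 gives C(10,3) = 120; x_4 ≥ 7 gives C(8,3) = 56. Together 344.
Add back pairs where two caps are both exceeded: 1 + 4 + 0 + 4 + 0 + 1 = 10.
By inclusion–exclusion the count is 455 − 344 + 10 = 121.

121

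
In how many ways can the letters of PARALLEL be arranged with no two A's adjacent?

2520

There are 8!/(3!·2!) = 3360 arrangements of PARALLEL in total.
Arrangements with the A's together: treat AA as one letter, giving (7)!/(3!) = 840.
Subtracting, 3360 − 840 = 2520 arrangements keep the A's apart.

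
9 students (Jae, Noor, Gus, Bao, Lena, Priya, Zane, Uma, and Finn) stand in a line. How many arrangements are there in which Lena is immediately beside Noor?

Glue Lena and Noor into one block (2 internal orders), leaving 8 units to arrange in a row.
That gives 2 × 8! = 2 × 40320 = 80640.

80640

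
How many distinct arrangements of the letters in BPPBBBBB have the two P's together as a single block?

Treat the 2 copies of P as a single block. The multiset to arrange is then {PP, B, B, B, B, B, B}, 7 items in all.
That gives (7)!/(6!) = 7 arrangements.

7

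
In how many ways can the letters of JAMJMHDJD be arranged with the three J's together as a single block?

Treat the 3 copies of J as a single block. The multiset to arrange is then {JJJ, A, D, D, H, M, M}, 7 items in all.
That gives (7)!/(2!·2!) = 1260 arrangements.

1260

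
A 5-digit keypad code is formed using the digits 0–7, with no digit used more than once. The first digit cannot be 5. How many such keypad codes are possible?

The first digit has 8−1 = 7 choices (anything except 5).
The remaining 4 digits are filled from the other 7 symbols without repetition: 7 × 6 × 5 × 4 = 840.
Total: 7 × 840 = 5880.

5880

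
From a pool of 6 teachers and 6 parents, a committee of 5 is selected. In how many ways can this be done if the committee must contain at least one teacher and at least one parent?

With no constraint there are C(12,5) = 792 possible selections.
Selections missing a whole group: no teachers → C(6,5) = 6; no parents → C(6,5) = 6.
Both groups omitted at once is impossible, so 792 − 12 = 780.

780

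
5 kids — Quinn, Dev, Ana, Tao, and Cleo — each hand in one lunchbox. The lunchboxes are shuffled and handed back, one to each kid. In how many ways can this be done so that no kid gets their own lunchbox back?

Count assignments avoiding every fixed point. For any j of the 5 kids fixed to their own lunchbox, the other 5−j can be arranged in (5−j)! ways.
By inclusion–exclusion this is Σ_{j=0}^{5} (−1)^j C(5,j)·(5−j)!.
Computing: 120 − 120 + 60 − 20 + 5 − 1 = 44.

44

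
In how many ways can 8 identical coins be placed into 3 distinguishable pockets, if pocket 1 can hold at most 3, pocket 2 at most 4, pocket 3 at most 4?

Without the upper bounds there are C(10,2) = 45 ways to split 8 among 3 pockets.
Subtract solutions that violate a single cap (substitute x_i' = x_i − (cap_i+1)): x_1 ≥ 4 gives C(6,2) = 15; x_2 ≥ 5 gives C(5,2) = 10; x_3 ≥ 5 gives C(5,2) = 10. Together 35.
No two caps can be exceeded simultaneously, so the pair terms are all 0.
By inclusion–exclusion the count is 45 − 35 + 0 = 10.

10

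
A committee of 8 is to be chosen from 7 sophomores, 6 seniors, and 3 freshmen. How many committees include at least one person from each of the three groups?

11529

With no constraint there are C(16,8) = 12870 possible selections.
Subtract selections that omit an entire group: no sophomores → C(9,8) = 9; no seniors → C(10,8) = 45; no freshmen → C(13,8) = 1287.
Add back selections omitting two groups (i.e. drawn from a single group): C(7,8) + C(6,8) + C(3,8) = 0.
By inclusion–exclusion: 12870 − 1341 + 0 = 11529.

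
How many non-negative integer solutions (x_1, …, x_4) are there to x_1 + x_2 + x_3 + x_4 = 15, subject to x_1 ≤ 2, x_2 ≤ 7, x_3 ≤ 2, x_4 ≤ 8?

Ignoring the caps, the number of non-negative solutions to x_1+…+x_4 = 15 is C(18,3) = 816.
Subtract solutions that violate a single cap (substitute x_i' = x_i − (cap_i+1)): x_1 ≥ 3 gives C(15,3) = 455; x_2 ≥ 8 gives C(10,3) = 120; x_3 ≥ 3 gives C(15,3) = 455; x_4 ≥ 9 gives C(9,3) = 84. Together 1114.
Add back pairs where two caps are both exceeded: 35 + 220 + 20 + 35 + 0 + 20 = 330.
Subtract triples: 4 + 0 + 1 + 0 = 5.
By inclusion–exclusion the count is 816 − 1114 + 330 − 5 = 27.

27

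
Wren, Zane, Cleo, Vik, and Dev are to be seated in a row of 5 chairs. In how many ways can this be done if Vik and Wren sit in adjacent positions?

Glue Vik and Wren into one block (2 internal orders), leaving 4 units to arrange in a row.
So the count is 2·(4)! = 48.

48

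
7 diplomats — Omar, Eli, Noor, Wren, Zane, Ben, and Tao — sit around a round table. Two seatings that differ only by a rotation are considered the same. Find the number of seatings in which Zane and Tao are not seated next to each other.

All circular seatings of 7 people number (6)! = 720.
Those with Zane next to Tao: fuse the pair into one unit and seat 6 units around a circle — 2·(5)! = 240.
Subtracting, 720 − 240 = 480.

480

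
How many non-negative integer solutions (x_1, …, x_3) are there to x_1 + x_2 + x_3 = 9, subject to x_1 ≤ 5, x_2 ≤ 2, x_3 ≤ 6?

Ignoring the caps, the number of non-negative solutions to x_1+…+x_3 = 9 is C(11,2) = 55.
Subtract solutions that violate a single cap (substitute x_i' = x_i − (cap_i+1)): x_1 ≥ 6 gives C(5,2) = 10; x_2 ≥ 3 gives C(8,2) = 28; x_3 ≥ 7 gives C(4,2) = 6. Together 44.
Add back pairs where two caps are both exceeded: 1 + 0 + 0 = 1.
By inclusion–exclusion the count is 55 − 44 + 1 = 12.

12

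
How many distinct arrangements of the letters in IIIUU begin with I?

Fix I in the first position and arrange the remaining 4 letters.
Those 4 letters have I appearing twice and U appearing twice, giving (4)!/(2!·2!) = 6.

6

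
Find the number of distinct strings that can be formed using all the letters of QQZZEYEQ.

1680

QQZZEYEQ has 8 letters with E appearing twice, Q appearing 3 times, and Z appearing twice.
Dividing 8! = 40320 by 3!·2!·2! = 24 for the repeated letters gives 1680.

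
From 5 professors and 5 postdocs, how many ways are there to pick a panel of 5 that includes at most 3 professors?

Split by how many professors are chosen (0 through 3).
Sum: C(5,0)·C(5,5) + C(5,1)·C(5,4) + C(5,2)·C(5,3) + C(5,3)·C(5,2) = 1 + 25 + 100 + 100 = 226.

226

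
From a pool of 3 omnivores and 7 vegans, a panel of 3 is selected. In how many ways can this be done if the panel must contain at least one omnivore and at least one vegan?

Total 3-person selections from all 10: C(10,3) = 120.
Selections missing a whole group: no omnivores → C(7,3) = 35; no vegans → C(3,3) = 1.
Both groups omitted at once is impossible, so 120 − 36 = 84.

84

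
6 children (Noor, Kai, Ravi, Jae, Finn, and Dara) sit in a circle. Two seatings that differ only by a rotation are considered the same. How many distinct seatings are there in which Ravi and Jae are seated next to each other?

48

Treat {Ravi, Jae} as one unit (2 internal orders) and seat the resulting 5 units around the table: (4)! circular arrangements.
So 2 × (4)! = 2 × 24 = 48.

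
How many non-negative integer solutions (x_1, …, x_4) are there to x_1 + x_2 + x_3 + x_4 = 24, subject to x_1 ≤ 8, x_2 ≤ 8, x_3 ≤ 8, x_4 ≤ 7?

120

Ignoring the caps, the number of non-negative solutions to x_1+…+x_4 = 24 is C(27,3) = 2925.
Subtract solutions that violate a single cap (substitute x_i' = x_i − (cap_i+1)): x_1 ≥ 9 gives C(18,3) = 816; x_2 ≥ 9 gives C(18,3) = 816; x_3 ≥ 9 gives C(18,3) = 816; x_4 ≥ 8 gives C(19,3) = 969. Together 3417.
Add back pairs where two caps are both exceeded: 84 + 84 + 120 + 84 + 120 + 120 = 612.
By inclusion–exclusion the count is 2925 − 3417 + 612 = 120.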